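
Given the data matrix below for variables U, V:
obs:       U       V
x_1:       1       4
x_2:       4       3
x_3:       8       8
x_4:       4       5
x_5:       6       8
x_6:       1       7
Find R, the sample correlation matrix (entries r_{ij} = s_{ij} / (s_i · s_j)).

Step 1 — column means:
  mean(U) = (1 + 4 + 8 + 4 + 6 + 1) / 6 = 24/6 = 4
  mean(V) = (4 + 3 + 8 + 5 + 8 + 7) / 6 = 35/6 = 5.8333

Step 2 — sample variances and covariances s[i,j] = (1/(n-1)) · Σ_k (x_{k,i} - mean_i) · (x_{k,j} - mean_j), with n-1 = 5:
  s[U,U] = ((-3)·(-3) + (0)·(0) + (4)·(4) + (0)·(0) + (2)·(2) + (-3)·(-3)) / 5 = 38/5 = 7.6
  s[U,V] = ((-3)·(-1.8333) + (0)·(-2.8333) + (4)·(2.1667) + (0)·(-0.8333) + (2)·(2.1667) + (-3)·(1.1667)) / 5 = 15/5 = 3
  s[V,V] = ((-1.8333)·(-1.8333) + (-2.8333)·(-2.8333) + (2.1667)·(2.1667) + (-0.8333)·(-0.8333) + (2.1667)·(2.1667) + (1.1667)·(1.1667)) / 5 = 22.8333/5 = 4.5667
  Sample standard deviations s_i = √(s[i,i]):
  s(U) = √(7.6) = 2.7568
  s(V) = √(4.5667) = 2.137

Step 3 — r_{ij} = s_{ij} / (s_i · s_j):
  r[U,U] = 1 (diagonal).
  r[U,V] = 3 / (2.7568 · 2.137) = 3 / 5.8912 = 0.5092
  r[V,V] = 1 (diagonal).

R is symmetric with unit diagonal. Assembling:

R = [[1, 0.5092],
 [0.5092, 1]]


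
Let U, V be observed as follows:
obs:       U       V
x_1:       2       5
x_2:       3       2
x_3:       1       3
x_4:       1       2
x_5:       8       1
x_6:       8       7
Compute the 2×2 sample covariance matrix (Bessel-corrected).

Step 1 — column means:
  mean(U) = (2 + 3 + 1 + 1 + 8 + 8) / 6 = 23/6 = 3.8333
  mean(V) = (5 + 2 + 3 + 2 + 1 + 7) / 6 = 20/6 = 3.3333

Step 2 — sample covariance S[i,j] = (1/(n-1)) · Σ_k (x_{k,i} - mean_i) · (x_{k,j} - mean_j), with n-1 = 5.
  S[U,U] = ((-1.8333)·(-1.8333) + (-0.8333)·(-0.8333) + (-2.8333)·(-2.8333) + (-2.8333)·(-2.8333) + (4.1667)·(4.1667) + (4.1667)·(4.1667)) / 5 = 54.8333/5 = 10.9667
  S[U,V] = ((-1.8333)·(1.6667) + (-0.8333)·(-1.3333) + (-2.8333)·(-0.3333) + (-2.8333)·(-1.3333) + (4.1667)·(-2.3333) + (4.1667)·(3.6667)) / 5 = 8.3333/5 = 1.6667
  S[V,V] = ((1.6667)·(1.6667) + (-1.3333)·(-1.3333) + (-0.3333)·(-0.3333) + (-1.3333)·(-1.3333) + (-2.3333)·(-2.3333) + (3.6667)·(3.6667)) / 5 = 25.3333/5 = 5.0667

S is symmetric (S[j,i] = S[i,j]). Assembling:

S = [[10.9667, 1.6667],
 [1.6667, 5.0667]]


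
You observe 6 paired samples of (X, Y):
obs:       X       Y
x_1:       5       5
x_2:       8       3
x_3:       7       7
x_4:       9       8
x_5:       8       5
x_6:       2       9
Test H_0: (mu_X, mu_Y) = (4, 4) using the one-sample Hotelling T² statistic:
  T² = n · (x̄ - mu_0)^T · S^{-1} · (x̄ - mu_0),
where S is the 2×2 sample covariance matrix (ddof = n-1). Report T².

Step 1 — sample mean vector:
  mean(X) = (5 + 8 + 7 + 9 + 8 + 2) / 6 = 39/6 = 6.5
  mean(Y) = (5 + 3 + 7 + 8 + 5 + 9) / 6 = 37/6 = 6.1667
  x̄ = (6.5, 6.1667),  deviation x̄ - mu_0 = (6.5, 6.1667) - (4, 4) = (2.5, 2.1667).

Step 2 — sample covariance matrix, S[i,j] = (1/(n-1)) · Σ_k (x_{k,i} - mean_i) · (x_{k,j} - mean_j), divisor n-1 = 5:
  S[X,X] = ((-1.5)·(-1.5) + (1.5)·(1.5) + (0.5)·(0.5) + (2.5)·(2.5) + (1.5)·(1.5) + (-4.5)·(-4.5)) / 5 = 33.5/5 = 6.7
  S[X,Y] = ((-1.5)·(-1.1667) + (1.5)·(-3.1667) + (0.5)·(0.8333) + (2.5)·(1.8333) + (1.5)·(-1.1667) + (-4.5)·(2.8333)) / 5 = -12.5/5 = -2.5
  S[Y,Y] = ((-1.1667)·(-1.1667) + (-3.1667)·(-3.1667) + (0.8333)·(0.8333) + (1.8333)·(1.8333) + (-1.1667)·(-1.1667) + (2.8333)·(2.8333)) / 5 = 24.8333/5 = 4.9667
  S = [[6.7, -2.5],
 [-2.5, 4.9667]].

Step 3 — invert S. det(S) = 6.7·4.9667 - (-2.5)² = 27.0267.
  S^{-1} = (1/det) · [[d, -b], [-b, a]] = [[0.1838, 0.0925],
 [0.0925, 0.2479]].

Step 4 — quadratic form (x̄ - mu_0)^T · S^{-1} · (x̄ - mu_0):
  S^{-1} · (x̄ - mu_0) = (0.6598, 0.7684),
  (x̄ - mu_0)^T · [...] = (2.5)·(0.6598) + (2.1667)·(0.7684) = 3.3144.

Step 5 — scale by n: T² = 6 · 3.3144 = 19.8865.

T² ≈ 19.8865


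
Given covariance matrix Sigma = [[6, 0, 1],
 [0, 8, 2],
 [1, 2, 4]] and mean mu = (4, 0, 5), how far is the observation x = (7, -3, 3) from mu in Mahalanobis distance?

Step 1 — centre the observation: (x - mu) = (3, -3, -2).

Step 2 — invert Sigma (cofactor / det for 3×3, or solve directly):
  Sigma^{-1} = [[0.175, 0.0125, -0.05],
 [0.0125, 0.1438, -0.075],
 [-0.05, -0.075, 0.3]].

Step 3 — form the quadratic (x - mu)^T · Sigma^{-1} · (x - mu):
  Sigma^{-1} · (x - mu) = (0.5875, -0.2437, -0.525).
  (x - mu)^T · [Sigma^{-1} · (x - mu)] = (3)·(0.5875) + (-3)·(-0.2437) + (-2)·(-0.525) = 3.5438.

Step 4 — take square root: d = √(3.5438) ≈ 1.8825.

d(x, mu) = √(3.5438) ≈ 1.8825


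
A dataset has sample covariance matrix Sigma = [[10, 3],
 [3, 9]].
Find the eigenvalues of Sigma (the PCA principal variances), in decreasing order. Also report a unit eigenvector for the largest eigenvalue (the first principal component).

Step 1 — characteristic polynomial of 2×2 Sigma:
  det(Sigma - λI) = λ² - trace · λ + det = 0.
  trace = 10 + 9 = 19, det = 10·9 - (3)² = 81.
Step 2 — discriminant:
  Δ = trace² - 4·det = 361 - 324 = 37.
Step 3 — eigenvalues:
  λ = (trace ± √Δ)/2 = (19 ± 6.0828)/2,
  λ_1 = 12.5414,  λ_2 = 6.4586.

Step 4 — unit eigenvector for λ_1: solve (Sigma - λ_1 I)v = 0. First row:
  (10 - 12.5414)·v_x + (3)·v_y = 0, i.e. (-2.5414)·v_x + (3)·v_y = 0,
  so v ∝ (b, λ_1 - a) = (3, 2.5414) = u.
  ||u|| = √((3)² + (2.5414)²) = √(15.4586) ≈ 3.9317,
  v_1 = u/||u|| ≈ (0.763, 0.6464) (||v_1|| = 1).

λ_1 = 12.5414,  λ_2 = 6.4586;  v_1 ≈ (0.763, 0.6464)


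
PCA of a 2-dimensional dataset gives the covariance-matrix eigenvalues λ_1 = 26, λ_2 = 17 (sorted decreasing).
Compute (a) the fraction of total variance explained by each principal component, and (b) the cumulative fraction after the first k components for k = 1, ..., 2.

Step 1 — total variance = trace(Sigma) = Σ λ_i = 26 + 17 = 43.

Step 2 — fraction explained by component i = λ_i / Σ λ:
  PC1: 26/43 = 0.6047
  PC2: 17/43 = 0.3953

Step 3 — cumulative fraction after k components = (λ_1 + ... + λ_k) / Σ λ:
  k = 1: 26/43 = 0.6047
  k = 2: (26 + 17)/43 = 43/43 = 1

Summary (fraction, with percent):

explained: PC1 0.6047 (60.47%), PC2 0.3953 (39.53%);  cumulative: 0.6047, 1


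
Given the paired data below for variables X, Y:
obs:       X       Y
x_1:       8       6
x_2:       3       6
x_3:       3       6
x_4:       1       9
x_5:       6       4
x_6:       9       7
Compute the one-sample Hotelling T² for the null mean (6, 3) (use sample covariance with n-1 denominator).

Step 1 — sample mean vector:
  mean(X) = (8 + 3 + 3 + 1 + 6 + 9) / 6 = 30/6 = 5
  mean(Y) = (6 + 6 + 6 + 9 + 4 + 7) / 6 = 38/6 = 6.3333
  x̄ = (5, 6.3333),  deviation x̄ - mu_0 = (5, 6.3333) - (6, 3) = (-1, 3.3333).

Step 2 — sample covariance matrix, S[i,j] = (1/(n-1)) · Σ_k (x_{k,i} - mean_i) · (x_{k,j} - mean_j), divisor n-1 = 5:
  S[X,X] = ((3)·(3) + (-2)·(-2) + (-2)·(-2) + (-4)·(-4) + (1)·(1) + (4)·(4)) / 5 = 50/5 = 10
  S[X,Y] = ((3)·(-0.3333) + (-2)·(-0.3333) + (-2)·(-0.3333) + (-4)·(2.6667) + (1)·(-2.3333) + (4)·(0.6667)) / 5 = -10/5 = -2
  S[Y,Y] = ((-0.3333)·(-0.3333) + (-0.3333)·(-0.3333) + (-0.3333)·(-0.3333) + (2.6667)·(2.6667) + (-2.3333)·(-2.3333) + (0.6667)·(0.6667)) / 5 = 13.3333/5 = 2.6667
  S = [[10, -2],
 [-2, 2.6667]].

Step 3 — invert S. det(S) = 10·2.6667 - (-2)² = 22.6667.
  S^{-1} = (1/det) · [[d, -b], [-b, a]] = [[0.1176, 0.0882],
 [0.0882, 0.4412]].

Step 4 — quadratic form (x̄ - mu_0)^T · S^{-1} · (x̄ - mu_0):
  S^{-1} · (x̄ - mu_0) = (0.1765, 1.3824),
  (x̄ - mu_0)^T · [...] = (-1)·(0.1765) + (3.3333)·(1.3824) = 4.4314.

Step 5 — scale by n: T² = 6 · 4.4314 = 26.5882.

T² ≈ 26.5882


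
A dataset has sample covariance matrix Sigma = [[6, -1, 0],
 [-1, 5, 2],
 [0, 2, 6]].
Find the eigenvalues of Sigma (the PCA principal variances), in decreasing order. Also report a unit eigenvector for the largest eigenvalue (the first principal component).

Step 1 — characteristic polynomial p(λ) = det(λI - Sigma) = λ³ - tr·λ² + c_1·λ - det, where tr = trace, c_1 = sum of the principal 2×2 minors, det = det(Sigma):
  tr = 6 + 5 + 6 = 17,
  c_1 = (6·5 - (-1)²) + (6·6 - (0)²) + (5·6 - (2)²) = 29 + 36 + 26 = 91,
  det = 6·(5·6 - (2)²) - (-1)·((-1)·6 - (2)·(0)) + (0)·((-1)·(2) - 5·(0)) = 6·(26) - (-1)·(-6) + (0)·(-2) = 150.
  So p(λ) = λ³ - 17λ² + 91λ - 150.
Step 2 — look for an integer root (rational root theorem: any rational root is an integer divisor of 150). Testing λ = 6:
  p(6) = 216 - 612 + 546 - 150 = 0  ✓
  Dividing out (λ - 6): p(λ) = (λ - 6)(λ² - 11λ + 25).
Step 3 — remaining eigenvalues from the quadratic λ² - 11λ + 25 = 0:
  Δ = 11² - 4·25 = 121 - 100 = 21,  λ = (11 ± √21)/2 = (11 ± 4.5826)/2 ≈ 7.7913 or 3.2087.
  Sorted: λ_1 = 7.7913,  λ_2 = 6,  λ_3 = 3.2087  (check: sum = 17 = tr ✓).

Step 4 — unit eigenvector for λ_1 ≈ 7.7913: v spans the null space of (Sigma - λ_1 I), whose rows are
  r_1 = (-1.7913, -1, 0),  r_2 = (-1, -2.7913, 2),  r_3 = (0, 2, -1.7913).
  v is orthogonal to every row, so take v ∝ r_1 × r_2 = ((-1)·(2) - (0)·(-2.7913), (0)·(-1) - (-1.7913)·(2), (-1.7913)·(-2.7913) - (-1)·(-1)) ≈ (-2, 3.5826, 4).
  Rescale (multiply by -1 so the first nonzero entry is positive): u = (2, -3.5826, -4).
  ||u|| = √((2)² + (-3.5826)² + (-4)²) = √(32.8348) ≈ 5.7302,  v_1 = u/||u|| ≈ (0.349, -0.6252, -0.6981) (||v_1|| = 1).

λ_1 = 7.7913,  λ_2 = 6,  λ_3 = 3.2087;  v_1 ≈ (0.349, -0.6252, -0.6981)


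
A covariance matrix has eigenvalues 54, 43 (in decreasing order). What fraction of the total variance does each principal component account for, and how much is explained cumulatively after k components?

Step 1 — total variance = trace(Sigma) = Σ λ_i = 54 + 43 = 97.

Step 2 — fraction explained by component i = λ_i / Σ λ:
  PC1: 54/97 = 0.5567
  PC2: 43/97 = 0.4433

Step 3 — cumulative fraction after k components = (λ_1 + ... + λ_k) / Σ λ:
  k = 1: 54/97 = 0.5567
  k = 2: (54 + 43)/97 = 97/97 = 1

Summary (fraction, with percent):

explained: PC1 0.5567 (55.67%), PC2 0.4433 (44.33%);  cumulative: 0.5567, 1


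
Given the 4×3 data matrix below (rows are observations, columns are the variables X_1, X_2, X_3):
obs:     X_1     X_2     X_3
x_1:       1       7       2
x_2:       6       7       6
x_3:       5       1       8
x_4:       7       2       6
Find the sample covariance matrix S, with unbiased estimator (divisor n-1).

Step 1 — column means:
  mean(X_1) = (1 + 6 + 5 + 7) / 4 = 19/4 = 4.75
  mean(X_2) = (7 + 7 + 1 + 2) / 4 = 17/4 = 4.25
  mean(X_3) = (2 + 6 + 8 + 6) / 4 = 22/4 = 5.5

Step 2 — sample covariance S[i,j] = (1/(n-1)) · Σ_k (x_{k,i} - mean_i) · (x_{k,j} - mean_j), with n-1 = 3.
  S[X_1,X_1] = ((-3.75)·(-3.75) + (1.25)·(1.25) + (0.25)·(0.25) + (2.25)·(2.25)) / 3 = 20.75/3 = 6.9167
  S[X_1,X_2] = ((-3.75)·(2.75) + (1.25)·(2.75) + (0.25)·(-3.25) + (2.25)·(-2.25)) / 3 = -12.75/3 = -4.25
  S[X_1,X_3] = ((-3.75)·(-3.5) + (1.25)·(0.5) + (0.25)·(2.5) + (2.25)·(0.5)) / 3 = 15.5/3 = 5.1667
  S[X_2,X_2] = ((2.75)·(2.75) + (2.75)·(2.75) + (-3.25)·(-3.25) + (-2.25)·(-2.25)) / 3 = 30.75/3 = 10.25
  S[X_2,X_3] = ((2.75)·(-3.5) + (2.75)·(0.5) + (-3.25)·(2.5) + (-2.25)·(0.5)) / 3 = -17.5/3 = -5.8333
  S[X_3,X_3] = ((-3.5)·(-3.5) + (0.5)·(0.5) + (2.5)·(2.5) + (0.5)·(0.5)) / 3 = 19/3 = 6.3333

S is symmetric (S[j,i] = S[i,j]). Assembling:

S = [[6.9167, -4.25, 5.1667],
 [-4.25, 10.25, -5.8333],
 [5.1667, -5.8333, 6.3333]]


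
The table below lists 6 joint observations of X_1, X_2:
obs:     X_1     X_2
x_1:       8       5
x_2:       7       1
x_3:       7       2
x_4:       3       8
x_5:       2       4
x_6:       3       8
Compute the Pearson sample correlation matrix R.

Step 1 — column means:
  mean(X_1) = (8 + 7 + 7 + 3 + 2 + 3) / 6 = 30/6 = 5
  mean(X_2) = (5 + 1 + 2 + 8 + 4 + 8) / 6 = 28/6 = 4.6667

Step 2 — sample variances and covariances s[i,j] = (1/(n-1)) · Σ_k (x_{k,i} - mean_i) · (x_{k,j} - mean_j), with n-1 = 5:
  s[X_1,X_1] = ((3)·(3) + (2)·(2) + (2)·(2) + (-2)·(-2) + (-3)·(-3) + (-2)·(-2)) / 5 = 34/5 = 6.8
  s[X_1,X_2] = ((3)·(0.3333) + (2)·(-3.6667) + (2)·(-2.6667) + (-2)·(3.3333) + (-3)·(-0.6667) + (-2)·(3.3333)) / 5 = -23/5 = -4.6
  s[X_2,X_2] = ((0.3333)·(0.3333) + (-3.6667)·(-3.6667) + (-2.6667)·(-2.6667) + (3.3333)·(3.3333) + (-0.6667)·(-0.6667) + (3.3333)·(3.3333)) / 5 = 43.3333/5 = 8.6667
  Sample standard deviations s_i = √(s[i,i]):
  s(X_1) = √(6.8) = 2.6077
  s(X_2) = √(8.6667) = 2.9439

Step 3 — r_{ij} = s_{ij} / (s_i · s_j):
  r[X_1,X_1] = 1 (diagonal).
  r[X_1,X_2] = -4.6 / (2.6077 · 2.9439) = -4.6 / 7.6768 = -0.5992
  r[X_2,X_2] = 1 (diagonal).

R is symmetric with unit diagonal. Assembling:

R = [[1, -0.5992],
 [-0.5992, 1]]


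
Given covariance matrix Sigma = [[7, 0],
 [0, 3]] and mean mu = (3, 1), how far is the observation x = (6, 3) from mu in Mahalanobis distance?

Step 1 — centre the observation: (x - mu) = (3, 2).

Step 2 — invert Sigma. det(Sigma) = 7·3 - (0)² = 21.
  Sigma^{-1} = (1/det) · [[d, -b], [-b, a]] = [[0.1429, 0],
 [0, 0.3333]].

Step 3 — form the quadratic (x - mu)^T · Sigma^{-1} · (x - mu):
  Sigma^{-1} · (x - mu) = (0.4286, 0.6667).
  (x - mu)^T · [Sigma^{-1} · (x - mu)] = (3)·(0.4286) + (2)·(0.6667) = 2.619.

Step 4 — take square root: d = √(2.619) ≈ 1.6183.

d(x, mu) = √(2.619) ≈ 1.6183


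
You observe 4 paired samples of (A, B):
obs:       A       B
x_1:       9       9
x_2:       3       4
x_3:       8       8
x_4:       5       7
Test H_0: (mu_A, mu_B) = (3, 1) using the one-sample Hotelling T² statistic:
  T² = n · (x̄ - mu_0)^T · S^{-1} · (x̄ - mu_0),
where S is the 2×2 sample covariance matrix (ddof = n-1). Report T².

Step 1 — sample mean vector:
  mean(A) = (9 + 3 + 8 + 5) / 4 = 25/4 = 6.25
  mean(B) = (9 + 4 + 8 + 7) / 4 = 28/4 = 7
  x̄ = (6.25, 7),  deviation x̄ - mu_0 = (6.25, 7) - (3, 1) = (3.25, 6).

Step 2 — sample covariance matrix, S[i,j] = (1/(n-1)) · Σ_k (x_{k,i} - mean_i) · (x_{k,j} - mean_j), divisor n-1 = 3:
  S[A,A] = ((2.75)·(2.75) + (-3.25)·(-3.25) + (1.75)·(1.75) + (-1.25)·(-1.25)) / 3 = 22.75/3 = 7.5833
  S[A,B] = ((2.75)·(2) + (-3.25)·(-3) + (1.75)·(1) + (-1.25)·(0)) / 3 = 17/3 = 5.6667
  S[B,B] = ((2)·(2) + (-3)·(-3) + (1)·(1) + (0)·(0)) / 3 = 14/3 = 4.6667
  S = [[7.5833, 5.6667],
 [5.6667, 4.6667]].

Step 3 — invert S. det(S) = 7.5833·4.6667 - (5.6667)² = 3.2778.
  S^{-1} = (1/det) · [[d, -b], [-b, a]] = [[1.4237, -1.7288],
 [-1.7288, 2.3136]].

Step 4 — quadratic form (x̄ - mu_0)^T · S^{-1} · (x̄ - mu_0):
  S^{-1} · (x̄ - mu_0) = (-5.7458, 8.2627),
  (x̄ - mu_0)^T · [...] = (3.25)·(-5.7458) + (6)·(8.2627) = 30.9025.

Step 5 — scale by n: T² = 4 · 30.9025 = 123.6102.

T² ≈ 123.6102


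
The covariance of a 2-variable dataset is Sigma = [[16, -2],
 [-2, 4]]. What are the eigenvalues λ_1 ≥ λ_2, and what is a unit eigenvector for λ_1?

Step 1 — characteristic polynomial of 2×2 Sigma:
  det(Sigma - λI) = λ² - trace · λ + det = 0.
  trace = 16 + 4 = 20, det = 16·4 - (-2)² = 60.
Step 2 — discriminant:
  Δ = trace² - 4·det = 400 - 240 = 160.
Step 3 — eigenvalues:
  λ = (trace ± √Δ)/2 = (20 ± 12.6491)/2,
  λ_1 = 16.3246,  λ_2 = 3.6754.

Step 4 — unit eigenvector for λ_1: solve (Sigma - λ_1 I)v = 0. First row:
  (16 - 16.3246)·v_x + (-2)·v_y = 0, i.e. (-0.3246)·v_x + (-2)·v_y = 0,
  so v ∝ (b, λ_1 - a) = (-2, 0.3246); multiply by -1 so the first entry is positive: u = (2, -0.3246).
  ||u|| = √((2)² + (-0.3246)²) = √(4.1053) ≈ 2.0262,
  v_1 = u/||u|| ≈ (0.9871, -0.1602) (||v_1|| = 1).

λ_1 = 16.3246,  λ_2 = 3.6754;  v_1 ≈ (0.9871, -0.1602)


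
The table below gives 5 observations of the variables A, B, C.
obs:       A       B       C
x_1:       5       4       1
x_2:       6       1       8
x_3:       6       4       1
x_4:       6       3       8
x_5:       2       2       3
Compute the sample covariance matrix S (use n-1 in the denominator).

Step 1 — column means:
  mean(A) = (5 + 6 + 6 + 6 + 2) / 5 = 25/5 = 5
  mean(B) = (4 + 1 + 4 + 3 + 2) / 5 = 14/5 = 2.8
  mean(C) = (1 + 8 + 1 + 8 + 3) / 5 = 21/5 = 4.2

Step 2 — sample covariance S[i,j] = (1/(n-1)) · Σ_k (x_{k,i} - mean_i) · (x_{k,j} - mean_j), with n-1 = 4.
  S[A,A] = ((0)·(0) + (1)·(1) + (1)·(1) + (1)·(1) + (-3)·(-3)) / 4 = 12/4 = 3
  S[A,B] = ((0)·(1.2) + (1)·(-1.8) + (1)·(1.2) + (1)·(0.2) + (-3)·(-0.8)) / 4 = 2/4 = 0.5
  S[A,C] = ((0)·(-3.2) + (1)·(3.8) + (1)·(-3.2) + (1)·(3.8) + (-3)·(-1.2)) / 4 = 8/4 = 2
  S[B,B] = ((1.2)·(1.2) + (-1.8)·(-1.8) + (1.2)·(1.2) + (0.2)·(0.2) + (-0.8)·(-0.8)) / 4 = 6.8/4 = 1.7
  S[B,C] = ((1.2)·(-3.2) + (-1.8)·(3.8) + (1.2)·(-3.2) + (0.2)·(3.8) + (-0.8)·(-1.2)) / 4 = -12.8/4 = -3.2
  S[C,C] = ((-3.2)·(-3.2) + (3.8)·(3.8) + (-3.2)·(-3.2) + (3.8)·(3.8) + (-1.2)·(-1.2)) / 4 = 50.8/4 = 12.7

S is symmetric (S[j,i] = S[i,j]). Assembling:

S = [[3, 0.5, 2],
 [0.5, 1.7, -3.2],
 [2, -3.2, 12.7]]


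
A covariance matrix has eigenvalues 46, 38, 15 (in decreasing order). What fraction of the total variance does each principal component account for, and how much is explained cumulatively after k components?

Step 1 — total variance = trace(Sigma) = Σ λ_i = 46 + 38 + 15 = 99.

Step 2 — fraction explained by component i = λ_i / Σ λ:
  PC1: 46/99 = 0.4646
  PC2: 38/99 = 0.3838
  PC3: 15/99 = 0.1515

Step 3 — cumulative fraction after k components = (λ_1 + ... + λ_k) / Σ λ:
  k = 1: 46/99 = 0.4646
  k = 2: (46 + 38)/99 = 84/99 = 0.8485
  k = 3: (46 + 38 + 15)/99 = 99/99 = 1

Summary (fraction, with percent):

explained: PC1 0.4646 (46.46%), PC2 0.3838 (38.38%), PC3 0.1515 (15.15%);  cumulative: 0.4646, 0.8485, 1


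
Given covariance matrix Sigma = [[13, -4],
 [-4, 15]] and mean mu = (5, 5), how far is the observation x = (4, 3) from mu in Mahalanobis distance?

Step 1 — centre the observation: (x - mu) = (-1, -2).

Step 2 — invert Sigma. det(Sigma) = 13·15 - (-4)² = 179.
  Sigma^{-1} = (1/det) · [[d, -b], [-b, a]] = [[0.0838, 0.0223],
 [0.0223, 0.0726]].

Step 3 — form the quadratic (x - mu)^T · Sigma^{-1} · (x - mu):
  Sigma^{-1} · (x - mu) = (-0.1285, -0.1676).
  (x - mu)^T · [Sigma^{-1} · (x - mu)] = (-1)·(-0.1285) + (-2)·(-0.1676) = 0.4637.

Step 4 — take square root: d = √(0.4637) ≈ 0.6809.

d(x, mu) = √(0.4637) ≈ 0.6809


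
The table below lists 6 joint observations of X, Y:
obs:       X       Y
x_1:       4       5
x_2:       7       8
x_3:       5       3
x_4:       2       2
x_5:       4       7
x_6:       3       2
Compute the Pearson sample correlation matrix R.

Step 1 — column means:
  mean(X) = (4 + 7 + 5 + 2 + 4 + 3) / 6 = 25/6 = 4.1667
  mean(Y) = (5 + 8 + 3 + 2 + 7 + 2) / 6 = 27/6 = 4.5

Step 2 — sample variances and covariances s[i,j] = (1/(n-1)) · Σ_k (x_{k,i} - mean_i) · (x_{k,j} - mean_j), with n-1 = 5:
  s[X,X] = ((-0.1667)·(-0.1667) + (2.8333)·(2.8333) + (0.8333)·(0.8333) + (-2.1667)·(-2.1667) + (-0.1667)·(-0.1667) + (-1.1667)·(-1.1667)) / 5 = 14.8333/5 = 2.9667
  s[X,Y] = ((-0.1667)·(0.5) + (2.8333)·(3.5) + (0.8333)·(-1.5) + (-2.1667)·(-2.5) + (-0.1667)·(2.5) + (-1.1667)·(-2.5)) / 5 = 16.5/5 = 3.3
  s[Y,Y] = ((0.5)·(0.5) + (3.5)·(3.5) + (-1.5)·(-1.5) + (-2.5)·(-2.5) + (2.5)·(2.5) + (-2.5)·(-2.5)) / 5 = 33.5/5 = 6.7
  Sample standard deviations s_i = √(s[i,i]):
  s(X) = √(2.9667) = 1.7224
  s(Y) = √(6.7) = 2.5884

Step 3 — r_{ij} = s_{ij} / (s_i · s_j):
  r[X,X] = 1 (diagonal).
  r[X,Y] = 3.3 / (1.7224 · 2.5884) = 3.3 / 4.4583 = 0.7402
  r[Y,Y] = 1 (diagonal).

R is symmetric with unit diagonal. Assembling:

R = [[1, 0.7402],
 [0.7402, 1]]


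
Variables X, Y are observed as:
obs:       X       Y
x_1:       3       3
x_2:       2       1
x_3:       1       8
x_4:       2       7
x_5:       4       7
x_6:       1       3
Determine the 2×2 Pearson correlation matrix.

Step 1 — column means:
  mean(X) = (3 + 2 + 1 + 2 + 4 + 1) / 6 = 13/6 = 2.1667
  mean(Y) = (3 + 1 + 8 + 7 + 7 + 3) / 6 = 29/6 = 4.8333

Step 2 — sample variances and covariances s[i,j] = (1/(n-1)) · Σ_k (x_{k,i} - mean_i) · (x_{k,j} - mean_j), with n-1 = 5:
  s[X,X] = ((0.8333)·(0.8333) + (-0.1667)·(-0.1667) + (-1.1667)·(-1.1667) + (-0.1667)·(-0.1667) + (1.8333)·(1.8333) + (-1.1667)·(-1.1667)) / 5 = 6.8333/5 = 1.3667
  s[X,Y] = ((0.8333)·(-1.8333) + (-0.1667)·(-3.8333) + (-1.1667)·(3.1667) + (-0.1667)·(2.1667) + (1.8333)·(2.1667) + (-1.1667)·(-1.8333)) / 5 = 1.1667/5 = 0.2333
  s[Y,Y] = ((-1.8333)·(-1.8333) + (-3.8333)·(-3.8333) + (3.1667)·(3.1667) + (2.1667)·(2.1667) + (2.1667)·(2.1667) + (-1.8333)·(-1.8333)) / 5 = 40.8333/5 = 8.1667
  Sample standard deviations s_i = √(s[i,i]):
  s(X) = √(1.3667) = 1.169
  s(Y) = √(8.1667) = 2.8577

Step 3 — r_{ij} = s_{ij} / (s_i · s_j):
  r[X,X] = 1 (diagonal).
  r[X,Y] = 0.2333 / (1.169 · 2.8577) = 0.2333 / 3.3408 = 0.0698
  r[Y,Y] = 1 (diagonal).

R is symmetric with unit diagonal. Assembling:

R = [[1, 0.0698],
 [0.0698, 1]]


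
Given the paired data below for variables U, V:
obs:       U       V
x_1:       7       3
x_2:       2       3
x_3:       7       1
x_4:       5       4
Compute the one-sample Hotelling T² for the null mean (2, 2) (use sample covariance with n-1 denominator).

Step 1 — sample mean vector:
  mean(U) = (7 + 2 + 7 + 5) / 4 = 21/4 = 5.25
  mean(V) = (3 + 3 + 1 + 4) / 4 = 11/4 = 2.75
  x̄ = (5.25, 2.75),  deviation x̄ - mu_0 = (5.25, 2.75) - (2, 2) = (3.25, 0.75).

Step 2 — sample covariance matrix, S[i,j] = (1/(n-1)) · Σ_k (x_{k,i} - mean_i) · (x_{k,j} - mean_j), divisor n-1 = 3:
  S[U,U] = ((1.75)·(1.75) + (-3.25)·(-3.25) + (1.75)·(1.75) + (-0.25)·(-0.25)) / 3 = 16.75/3 = 5.5833
  S[U,V] = ((1.75)·(0.25) + (-3.25)·(0.25) + (1.75)·(-1.75) + (-0.25)·(1.25)) / 3 = -3.75/3 = -1.25
  S[V,V] = ((0.25)·(0.25) + (0.25)·(0.25) + (-1.75)·(-1.75) + (1.25)·(1.25)) / 3 = 4.75/3 = 1.5833
  S = [[5.5833, -1.25],
 [-1.25, 1.5833]].

Step 3 — invert S. det(S) = 5.5833·1.5833 - (-1.25)² = 7.2778.
  S^{-1} = (1/det) · [[d, -b], [-b, a]] = [[0.2176, 0.1718],
 [0.1718, 0.7672]].

Step 4 — quadratic form (x̄ - mu_0)^T · S^{-1} · (x̄ - mu_0):
  S^{-1} · (x̄ - mu_0) = (0.8359, 1.1336),
  (x̄ - mu_0)^T · [...] = (3.25)·(0.8359) + (0.75)·(1.1336) = 3.5668.

Step 5 — scale by n: T² = 4 · 3.5668 = 14.2672.

T² ≈ 14.2672


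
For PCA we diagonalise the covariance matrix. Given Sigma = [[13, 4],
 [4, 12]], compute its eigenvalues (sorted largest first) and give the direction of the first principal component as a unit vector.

Step 1 — characteristic polynomial of 2×2 Sigma:
  det(Sigma - λI) = λ² - trace · λ + det = 0.
  trace = 13 + 12 = 25, det = 13·12 - (4)² = 140.
Step 2 — discriminant:
  Δ = trace² - 4·det = 625 - 560 = 65.
Step 3 — eigenvalues:
  λ = (trace ± √Δ)/2 = (25 ± 8.0623)/2,
  λ_1 = 16.5311,  λ_2 = 8.4689.

Step 4 — unit eigenvector for λ_1: solve (Sigma - λ_1 I)v = 0. First row:
  (13 - 16.5311)·v_x + (4)·v_y = 0, i.e. (-3.5311)·v_x + (4)·v_y = 0,
  so v ∝ (b, λ_1 - a) = (4, 3.5311) = u.
  ||u|| = √((4)² + (3.5311)²) = √(28.4689) ≈ 5.3356,
  v_1 = u/||u|| ≈ (0.7497, 0.6618) (||v_1|| = 1).

λ_1 = 16.5311,  λ_2 = 8.4689;  v_1 ≈ (0.7497, 0.6618)


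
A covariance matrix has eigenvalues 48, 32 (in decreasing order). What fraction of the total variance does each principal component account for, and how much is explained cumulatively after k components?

Step 1 — total variance = trace(Sigma) = Σ λ_i = 48 + 32 = 80.

Step 2 — fraction explained by component i = λ_i / Σ λ:
  PC1: 48/80 = 0.6
  PC2: 32/80 = 0.4

Step 3 — cumulative fraction after k components = (λ_1 + ... + λ_k) / Σ λ:
  k = 1: 48/80 = 0.6
  k = 2: (48 + 32)/80 = 80/80 = 1

Summary (fraction, with percent):

explained: PC1 0.6 (60%), PC2 0.4 (40%);  cumulative: 0.6, 1


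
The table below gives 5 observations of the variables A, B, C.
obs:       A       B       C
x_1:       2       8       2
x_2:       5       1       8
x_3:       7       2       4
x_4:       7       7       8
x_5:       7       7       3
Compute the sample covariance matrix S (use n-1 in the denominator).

Step 1 — column means:
  mean(A) = (2 + 5 + 7 + 7 + 7) / 5 = 28/5 = 5.6
  mean(B) = (8 + 1 + 2 + 7 + 7) / 5 = 25/5 = 5
  mean(C) = (2 + 8 + 4 + 8 + 3) / 5 = 25/5 = 5

Step 2 — sample covariance S[i,j] = (1/(n-1)) · Σ_k (x_{k,i} - mean_i) · (x_{k,j} - mean_j), with n-1 = 4.
  S[A,A] = ((-3.6)·(-3.6) + (-0.6)·(-0.6) + (1.4)·(1.4) + (1.4)·(1.4) + (1.4)·(1.4)) / 4 = 19.2/4 = 4.8
  S[A,B] = ((-3.6)·(3) + (-0.6)·(-4) + (1.4)·(-3) + (1.4)·(2) + (1.4)·(2)) / 4 = -7/4 = -1.75
  S[A,C] = ((-3.6)·(-3) + (-0.6)·(3) + (1.4)·(-1) + (1.4)·(3) + (1.4)·(-2)) / 4 = 9/4 = 2.25
  S[B,B] = ((3)·(3) + (-4)·(-4) + (-3)·(-3) + (2)·(2) + (2)·(2)) / 4 = 42/4 = 10.5
  S[B,C] = ((3)·(-3) + (-4)·(3) + (-3)·(-1) + (2)·(3) + (2)·(-2)) / 4 = -16/4 = -4
  S[C,C] = ((-3)·(-3) + (3)·(3) + (-1)·(-1) + (3)·(3) + (-2)·(-2)) / 4 = 32/4 = 8

S is symmetric (S[j,i] = S[i,j]). Assembling:

S = [[4.8, -1.75, 2.25],
 [-1.75, 10.5, -4],
 [2.25, -4, 8]]


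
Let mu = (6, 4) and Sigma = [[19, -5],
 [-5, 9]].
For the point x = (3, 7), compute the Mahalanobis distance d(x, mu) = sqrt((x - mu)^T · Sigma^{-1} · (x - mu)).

Step 1 — centre the observation: (x - mu) = (-3, 3).

Step 2 — invert Sigma. det(Sigma) = 19·9 - (-5)² = 146.
  Sigma^{-1} = (1/det) · [[d, -b], [-b, a]] = [[0.0616, 0.0342],
 [0.0342, 0.1301]].

Step 3 — form the quadratic (x - mu)^T · Sigma^{-1} · (x - mu):
  Sigma^{-1} · (x - mu) = (-0.0822, 0.2877).
  (x - mu)^T · [Sigma^{-1} · (x - mu)] = (-3)·(-0.0822) + (3)·(0.2877) = 1.1096.

Step 4 — take square root: d = √(1.1096) ≈ 1.0534.

d(x, mu) = √(1.1096) ≈ 1.0534


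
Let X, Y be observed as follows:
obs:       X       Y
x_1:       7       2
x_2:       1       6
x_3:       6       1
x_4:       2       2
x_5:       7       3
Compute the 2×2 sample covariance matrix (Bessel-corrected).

Step 1 — column means:
  mean(X) = (7 + 1 + 6 + 2 + 7) / 5 = 23/5 = 4.6
  mean(Y) = (2 + 6 + 1 + 2 + 3) / 5 = 14/5 = 2.8

Step 2 — sample covariance S[i,j] = (1/(n-1)) · Σ_k (x_{k,i} - mean_i) · (x_{k,j} - mean_j), with n-1 = 4.
  S[X,X] = ((2.4)·(2.4) + (-3.6)·(-3.6) + (1.4)·(1.4) + (-2.6)·(-2.6) + (2.4)·(2.4)) / 4 = 33.2/4 = 8.3
  S[X,Y] = ((2.4)·(-0.8) + (-3.6)·(3.2) + (1.4)·(-1.8) + (-2.6)·(-0.8) + (2.4)·(0.2)) / 4 = -13.4/4 = -3.35
  S[Y,Y] = ((-0.8)·(-0.8) + (3.2)·(3.2) + (-1.8)·(-1.8) + (-0.8)·(-0.8) + (0.2)·(0.2)) / 4 = 14.8/4 = 3.7

S is symmetric (S[j,i] = S[i,j]). Assembling:

S = [[8.3, -3.35],
 [-3.35, 3.7]]


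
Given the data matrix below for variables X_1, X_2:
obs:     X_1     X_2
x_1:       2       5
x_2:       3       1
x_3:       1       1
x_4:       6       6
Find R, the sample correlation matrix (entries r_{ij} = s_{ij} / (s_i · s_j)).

Step 1 — column means:
  mean(X_1) = (2 + 3 + 1 + 6) / 4 = 12/4 = 3
  mean(X_2) = (5 + 1 + 1 + 6) / 4 = 13/4 = 3.25

Step 2 — sample variances and covariances s[i,j] = (1/(n-1)) · Σ_k (x_{k,i} - mean_i) · (x_{k,j} - mean_j), with n-1 = 3:
  s[X_1,X_1] = ((-1)·(-1) + (0)·(0) + (-2)·(-2) + (3)·(3)) / 3 = 14/3 = 4.6667
  s[X_1,X_2] = ((-1)·(1.75) + (0)·(-2.25) + (-2)·(-2.25) + (3)·(2.75)) / 3 = 11/3 = 3.6667
  s[X_2,X_2] = ((1.75)·(1.75) + (-2.25)·(-2.25) + (-2.25)·(-2.25) + (2.75)·(2.75)) / 3 = 20.75/3 = 6.9167
  Sample standard deviations s_i = √(s[i,i]):
  s(X_1) = √(4.6667) = 2.1602
  s(X_2) = √(6.9167) = 2.63

Step 3 — r_{ij} = s_{ij} / (s_i · s_j):
  r[X_1,X_1] = 1 (diagonal).
  r[X_1,X_2] = 3.6667 / (2.1602 · 2.63) = 3.6667 / 5.6814 = 0.6454
  r[X_2,X_2] = 1 (diagonal).

R is symmetric with unit diagonal. Assembling:

R = [[1, 0.6454],
 [0.6454, 1]]


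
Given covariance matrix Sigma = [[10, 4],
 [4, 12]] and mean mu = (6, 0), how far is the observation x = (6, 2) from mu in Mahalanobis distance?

Step 1 — centre the observation: (x - mu) = (0, 2).

Step 2 — invert Sigma. det(Sigma) = 10·12 - (4)² = 104.
  Sigma^{-1} = (1/det) · [[d, -b], [-b, a]] = [[0.1154, -0.0385],
 [-0.0385, 0.0962]].

Step 3 — form the quadratic (x - mu)^T · Sigma^{-1} · (x - mu):
  Sigma^{-1} · (x - mu) = (-0.0769, 0.1923).
  (x - mu)^T · [Sigma^{-1} · (x - mu)] = (0)·(-0.0769) + (2)·(0.1923) = 0.3846.

Step 4 — take square root: d = √(0.3846) ≈ 0.6202.

d(x, mu) = √(0.3846) ≈ 0.6202


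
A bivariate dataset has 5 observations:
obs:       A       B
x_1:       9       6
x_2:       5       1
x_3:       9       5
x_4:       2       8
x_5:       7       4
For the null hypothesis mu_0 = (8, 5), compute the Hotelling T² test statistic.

Step 1 — sample mean vector:
  mean(A) = (9 + 5 + 9 + 2 + 7) / 5 = 32/5 = 6.4
  mean(B) = (6 + 1 + 5 + 8 + 4) / 5 = 24/5 = 4.8
  x̄ = (6.4, 4.8),  deviation x̄ - mu_0 = (6.4, 4.8) - (8, 5) = (-1.6, -0.2).

Step 2 — sample covariance matrix, S[i,j] = (1/(n-1)) · Σ_k (x_{k,i} - mean_i) · (x_{k,j} - mean_j), divisor n-1 = 4:
  S[A,A] = ((2.6)·(2.6) + (-1.4)·(-1.4) + (2.6)·(2.6) + (-4.4)·(-4.4) + (0.6)·(0.6)) / 4 = 35.2/4 = 8.8
  S[A,B] = ((2.6)·(1.2) + (-1.4)·(-3.8) + (2.6)·(0.2) + (-4.4)·(3.2) + (0.6)·(-0.8)) / 4 = -5.6/4 = -1.4
  S[B,B] = ((1.2)·(1.2) + (-3.8)·(-3.8) + (0.2)·(0.2) + (3.2)·(3.2) + (-0.8)·(-0.8)) / 4 = 26.8/4 = 6.7
  S = [[8.8, -1.4],
 [-1.4, 6.7]].

Step 3 — invert S. det(S) = 8.8·6.7 - (-1.4)² = 57.
  S^{-1} = (1/det) · [[d, -b], [-b, a]] = [[0.1175, 0.0246],
 [0.0246, 0.1544]].

Step 4 — quadratic form (x̄ - mu_0)^T · S^{-1} · (x̄ - mu_0):
  S^{-1} · (x̄ - mu_0) = (-0.193, -0.0702),
  (x̄ - mu_0)^T · [...] = (-1.6)·(-0.193) + (-0.2)·(-0.0702) = 0.3228.

Step 5 — scale by n: T² = 5 · 0.3228 = 1.614.

T² ≈ 1.614


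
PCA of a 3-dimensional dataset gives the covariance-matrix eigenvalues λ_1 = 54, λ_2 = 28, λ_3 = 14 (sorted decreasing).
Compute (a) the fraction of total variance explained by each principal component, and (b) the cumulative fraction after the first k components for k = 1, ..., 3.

Step 1 — total variance = trace(Sigma) = Σ λ_i = 54 + 28 + 14 = 96.

Step 2 — fraction explained by component i = λ_i / Σ λ:
  PC1: 54/96 = 0.5625
  PC2: 28/96 = 0.2917
  PC3: 14/96 = 0.1458

Step 3 — cumulative fraction after k components = (λ_1 + ... + λ_k) / Σ λ:
  k = 1: 54/96 = 0.5625
  k = 2: (54 + 28)/96 = 82/96 = 0.8542
  k = 3: (54 + 28 + 14)/96 = 96/96 = 1

Summary (fraction, with percent):

explained: PC1 0.5625 (56.25%), PC2 0.2917 (29.17%), PC3 0.1458 (14.58%);  cumulative: 0.5625, 0.8542, 1


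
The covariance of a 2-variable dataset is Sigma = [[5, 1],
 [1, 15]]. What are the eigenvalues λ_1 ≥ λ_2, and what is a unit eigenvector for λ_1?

Step 1 — characteristic polynomial of 2×2 Sigma:
  det(Sigma - λI) = λ² - trace · λ + det = 0.
  trace = 5 + 15 = 20, det = 5·15 - (1)² = 74.
Step 2 — discriminant:
  Δ = trace² - 4·det = 400 - 296 = 104.
Step 3 — eigenvalues:
  λ = (trace ± √Δ)/2 = (20 ± 10.198)/2,
  λ_1 = 15.099,  λ_2 = 4.901.

Step 4 — unit eigenvector for λ_1: solve (Sigma - λ_1 I)v = 0. First row:
  (5 - 15.099)·v_x + (1)·v_y = 0, i.e. (-10.099)·v_x + (1)·v_y = 0,
  so v ∝ (b, λ_1 - a) = (1, 10.099) = u.
  ||u|| = √((1)² + (10.099)²) = √(102.9902) ≈ 10.1484,
  v_1 = u/||u|| ≈ (0.0985, 0.9951) (||v_1|| = 1).

λ_1 = 15.099,  λ_2 = 4.901;  v_1 ≈ (0.0985, 0.9951)


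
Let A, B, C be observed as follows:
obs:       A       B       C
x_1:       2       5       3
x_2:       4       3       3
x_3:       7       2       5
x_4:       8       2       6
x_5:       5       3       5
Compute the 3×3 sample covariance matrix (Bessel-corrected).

Step 1 — column means:
  mean(A) = (2 + 4 + 7 + 8 + 5) / 5 = 26/5 = 5.2
  mean(B) = (5 + 3 + 2 + 2 + 3) / 5 = 15/5 = 3
  mean(C) = (3 + 3 + 5 + 6 + 5) / 5 = 22/5 = 4.4

Step 2 — sample covariance S[i,j] = (1/(n-1)) · Σ_k (x_{k,i} - mean_i) · (x_{k,j} - mean_j), with n-1 = 4.
  S[A,A] = ((-3.2)·(-3.2) + (-1.2)·(-1.2) + (1.8)·(1.8) + (2.8)·(2.8) + (-0.2)·(-0.2)) / 4 = 22.8/4 = 5.7
  S[A,B] = ((-3.2)·(2) + (-1.2)·(0) + (1.8)·(-1) + (2.8)·(-1) + (-0.2)·(0)) / 4 = -11/4 = -2.75
  S[A,C] = ((-3.2)·(-1.4) + (-1.2)·(-1.4) + (1.8)·(0.6) + (2.8)·(1.6) + (-0.2)·(0.6)) / 4 = 11.6/4 = 2.9
  S[B,B] = ((2)·(2) + (0)·(0) + (-1)·(-1) + (-1)·(-1) + (0)·(0)) / 4 = 6/4 = 1.5
  S[B,C] = ((2)·(-1.4) + (0)·(-1.4) + (-1)·(0.6) + (-1)·(1.6) + (0)·(0.6)) / 4 = -5/4 = -1.25
  S[C,C] = ((-1.4)·(-1.4) + (-1.4)·(-1.4) + (0.6)·(0.6) + (1.6)·(1.6) + (0.6)·(0.6)) / 4 = 7.2/4 = 1.8

S is symmetric (S[j,i] = S[i,j]). Assembling:

S = [[5.7, -2.75, 2.9],
 [-2.75, 1.5, -1.25],
 [2.9, -1.25, 1.8]]


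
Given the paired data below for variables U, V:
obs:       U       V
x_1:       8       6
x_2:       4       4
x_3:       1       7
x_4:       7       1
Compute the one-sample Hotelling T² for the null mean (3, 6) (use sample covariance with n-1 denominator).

Step 1 — sample mean vector:
  mean(U) = (8 + 4 + 1 + 7) / 4 = 20/4 = 5
  mean(V) = (6 + 4 + 7 + 1) / 4 = 18/4 = 4.5
  x̄ = (5, 4.5),  deviation x̄ - mu_0 = (5, 4.5) - (3, 6) = (2, -1.5).

Step 2 — sample covariance matrix, S[i,j] = (1/(n-1)) · Σ_k (x_{k,i} - mean_i) · (x_{k,j} - mean_j), divisor n-1 = 3:
  S[U,U] = ((3)·(3) + (-1)·(-1) + (-4)·(-4) + (2)·(2)) / 3 = 30/3 = 10
  S[U,V] = ((3)·(1.5) + (-1)·(-0.5) + (-4)·(2.5) + (2)·(-3.5)) / 3 = -12/3 = -4
  S[V,V] = ((1.5)·(1.5) + (-0.5)·(-0.5) + (2.5)·(2.5) + (-3.5)·(-3.5)) / 3 = 21/3 = 7
  S = [[10, -4],
 [-4, 7]].

Step 3 — invert S. det(S) = 10·7 - (-4)² = 54.
  S^{-1} = (1/det) · [[d, -b], [-b, a]] = [[0.1296, 0.0741],
 [0.0741, 0.1852]].

Step 4 — quadratic form (x̄ - mu_0)^T · S^{-1} · (x̄ - mu_0):
  S^{-1} · (x̄ - mu_0) = (0.1481, -0.1296),
  (x̄ - mu_0)^T · [...] = (2)·(0.1481) + (-1.5)·(-0.1296) = 0.4907.

Step 5 — scale by n: T² = 4 · 0.4907 = 1.963.

T² ≈ 1.963


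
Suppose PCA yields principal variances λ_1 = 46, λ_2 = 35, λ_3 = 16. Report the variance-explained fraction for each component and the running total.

Step 1 — total variance = trace(Sigma) = Σ λ_i = 46 + 35 + 16 = 97.

Step 2 — fraction explained by component i = λ_i / Σ λ:
  PC1: 46/97 = 0.4742
  PC2: 35/97 = 0.3608
  PC3: 16/97 = 0.1649

Step 3 — cumulative fraction after k components = (λ_1 + ... + λ_k) / Σ λ:
  k = 1: 46/97 = 0.4742
  k = 2: (46 + 35)/97 = 81/97 = 0.8351
  k = 3: (46 + 35 + 16)/97 = 97/97 = 1

Summary (fraction, with percent):

explained: PC1 0.4742 (47.42%), PC2 0.3608 (36.08%), PC3 0.1649 (16.49%);  cumulative: 0.4742, 0.8351, 1


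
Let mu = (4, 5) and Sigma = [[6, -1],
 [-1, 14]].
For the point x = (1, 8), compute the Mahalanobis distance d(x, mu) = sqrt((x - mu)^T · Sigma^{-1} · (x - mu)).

Step 1 — centre the observation: (x - mu) = (-3, 3).

Step 2 — invert Sigma. det(Sigma) = 6·14 - (-1)² = 83.
  Sigma^{-1} = (1/det) · [[d, -b], [-b, a]] = [[0.1687, 0.012],
 [0.012, 0.0723]].

Step 3 — form the quadratic (x - mu)^T · Sigma^{-1} · (x - mu):
  Sigma^{-1} · (x - mu) = (-0.4699, 0.1807).
  (x - mu)^T · [Sigma^{-1} · (x - mu)] = (-3)·(-0.4699) + (3)·(0.1807) = 1.9518.

Step 4 — take square root: d = √(1.9518) ≈ 1.3971.

d(x, mu) = √(1.9518) ≈ 1.3971


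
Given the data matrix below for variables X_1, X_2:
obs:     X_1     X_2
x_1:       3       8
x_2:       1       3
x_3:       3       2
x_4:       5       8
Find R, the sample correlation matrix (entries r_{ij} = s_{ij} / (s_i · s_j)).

Step 1 — column means:
  mean(X_1) = (3 + 1 + 3 + 5) / 4 = 12/4 = 3
  mean(X_2) = (8 + 3 + 2 + 8) / 4 = 21/4 = 5.25

Step 2 — sample variances and covariances s[i,j] = (1/(n-1)) · Σ_k (x_{k,i} - mean_i) · (x_{k,j} - mean_j), with n-1 = 3:
  s[X_1,X_1] = ((0)·(0) + (-2)·(-2) + (0)·(0) + (2)·(2)) / 3 = 8/3 = 2.6667
  s[X_1,X_2] = ((0)·(2.75) + (-2)·(-2.25) + (0)·(-3.25) + (2)·(2.75)) / 3 = 10/3 = 3.3333
  s[X_2,X_2] = ((2.75)·(2.75) + (-2.25)·(-2.25) + (-3.25)·(-3.25) + (2.75)·(2.75)) / 3 = 30.75/3 = 10.25
  Sample standard deviations s_i = √(s[i,i]):
  s(X_1) = √(2.6667) = 1.633
  s(X_2) = √(10.25) = 3.2016

Step 3 — r_{ij} = s_{ij} / (s_i · s_j):
  r[X_1,X_1] = 1 (diagonal).
  r[X_1,X_2] = 3.3333 / (1.633 · 3.2016) = 3.3333 / 5.2281 = 0.6376
  r[X_2,X_2] = 1 (diagonal).

R is symmetric with unit diagonal. Assembling:

R = [[1, 0.6376],
 [0.6376, 1]]


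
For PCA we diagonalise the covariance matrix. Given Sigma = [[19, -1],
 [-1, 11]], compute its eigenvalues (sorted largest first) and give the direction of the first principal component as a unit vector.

Step 1 — characteristic polynomial of 2×2 Sigma:
  det(Sigma - λI) = λ² - trace · λ + det = 0.
  trace = 19 + 11 = 30, det = 19·11 - (-1)² = 208.
Step 2 — discriminant:
  Δ = trace² - 4·det = 900 - 832 = 68.
Step 3 — eigenvalues:
  λ = (trace ± √Δ)/2 = (30 ± 8.2462)/2,
  λ_1 = 19.1231,  λ_2 = 10.8769.

Step 4 — unit eigenvector for λ_1: solve (Sigma - λ_1 I)v = 0. First row:
  (19 - 19.1231)·v_x + (-1)·v_y = 0, i.e. (-0.1231)·v_x + (-1)·v_y = 0,
  so v ∝ (b, λ_1 - a) = (-1, 0.1231); multiply by -1 so the first entry is positive: u = (1, -0.1231).
  ||u|| = √((1)² + (-0.1231)²) = √(1.0152) ≈ 1.0075,
  v_1 = u/||u|| ≈ (0.9925, -0.1222) (||v_1|| = 1).

λ_1 = 19.1231,  λ_2 = 10.8769;  v_1 ≈ (0.9925, -0.1222)


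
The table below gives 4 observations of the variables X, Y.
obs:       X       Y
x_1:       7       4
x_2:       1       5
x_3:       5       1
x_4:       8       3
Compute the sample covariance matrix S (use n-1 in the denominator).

Step 1 — column means:
  mean(X) = (7 + 1 + 5 + 8) / 4 = 21/4 = 5.25
  mean(Y) = (4 + 5 + 1 + 3) / 4 = 13/4 = 3.25

Step 2 — sample covariance S[i,j] = (1/(n-1)) · Σ_k (x_{k,i} - mean_i) · (x_{k,j} - mean_j), with n-1 = 3.
  S[X,X] = ((1.75)·(1.75) + (-4.25)·(-4.25) + (-0.25)·(-0.25) + (2.75)·(2.75)) / 3 = 28.75/3 = 9.5833
  S[X,Y] = ((1.75)·(0.75) + (-4.25)·(1.75) + (-0.25)·(-2.25) + (2.75)·(-0.25)) / 3 = -6.25/3 = -2.0833
  S[Y,Y] = ((0.75)·(0.75) + (1.75)·(1.75) + (-2.25)·(-2.25) + (-0.25)·(-0.25)) / 3 = 8.75/3 = 2.9167

S is symmetric (S[j,i] = S[i,j]). Assembling:

S = [[9.5833, -2.0833],
 [-2.0833, 2.9167]]


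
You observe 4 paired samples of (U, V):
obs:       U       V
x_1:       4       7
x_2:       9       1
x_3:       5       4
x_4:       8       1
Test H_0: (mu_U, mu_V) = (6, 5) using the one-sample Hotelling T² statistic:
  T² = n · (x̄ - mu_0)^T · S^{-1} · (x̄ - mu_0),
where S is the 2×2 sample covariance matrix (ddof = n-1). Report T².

Step 1 — sample mean vector:
  mean(U) = (4 + 9 + 5 + 8) / 4 = 26/4 = 6.5
  mean(V) = (7 + 1 + 4 + 1) / 4 = 13/4 = 3.25
  x̄ = (6.5, 3.25),  deviation x̄ - mu_0 = (6.5, 3.25) - (6, 5) = (0.5, -1.75).

Step 2 — sample covariance matrix, S[i,j] = (1/(n-1)) · Σ_k (x_{k,i} - mean_i) · (x_{k,j} - mean_j), divisor n-1 = 3:
  S[U,U] = ((-2.5)·(-2.5) + (2.5)·(2.5) + (-1.5)·(-1.5) + (1.5)·(1.5)) / 3 = 17/3 = 5.6667
  S[U,V] = ((-2.5)·(3.75) + (2.5)·(-2.25) + (-1.5)·(0.75) + (1.5)·(-2.25)) / 3 = -19.5/3 = -6.5
  S[V,V] = ((3.75)·(3.75) + (-2.25)·(-2.25) + (0.75)·(0.75) + (-2.25)·(-2.25)) / 3 = 24.75/3 = 8.25
  S = [[5.6667, -6.5],
 [-6.5, 8.25]].

Step 3 — invert S. det(S) = 5.6667·8.25 - (-6.5)² = 4.5.
  S^{-1} = (1/det) · [[d, -b], [-b, a]] = [[1.8333, 1.4444],
 [1.4444, 1.2593]].

Step 4 — quadratic form (x̄ - mu_0)^T · S^{-1} · (x̄ - mu_0):
  S^{-1} · (x̄ - mu_0) = (-1.6111, -1.4815),
  (x̄ - mu_0)^T · [...] = (0.5)·(-1.6111) + (-1.75)·(-1.4815) = 1.787.

Step 5 — scale by n: T² = 4 · 1.787 = 7.1481.

T² ≈ 7.1481


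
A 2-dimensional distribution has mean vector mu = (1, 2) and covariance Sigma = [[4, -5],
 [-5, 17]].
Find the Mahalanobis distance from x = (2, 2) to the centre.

Step 1 — centre the observation: (x - mu) = (1, 0).

Step 2 — invert Sigma. det(Sigma) = 4·17 - (-5)² = 43.
  Sigma^{-1} = (1/det) · [[d, -b], [-b, a]] = [[0.3953, 0.1163],
 [0.1163, 0.093]].

Step 3 — form the quadratic (x - mu)^T · Sigma^{-1} · (x - mu):
  Sigma^{-1} · (x - mu) = (0.3953, 0.1163).
  (x - mu)^T · [Sigma^{-1} · (x - mu)] = (1)·(0.3953) + (0)·(0.1163) = 0.3953.

Step 4 — take square root: d = √(0.3953) ≈ 0.6288.

d(x, mu) = √(0.3953) ≈ 0.6288
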